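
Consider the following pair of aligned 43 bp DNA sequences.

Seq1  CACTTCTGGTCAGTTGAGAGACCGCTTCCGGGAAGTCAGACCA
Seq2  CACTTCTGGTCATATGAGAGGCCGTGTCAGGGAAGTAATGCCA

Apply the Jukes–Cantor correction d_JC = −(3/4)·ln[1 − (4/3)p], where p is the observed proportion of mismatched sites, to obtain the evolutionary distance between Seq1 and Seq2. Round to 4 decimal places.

The sequences differ at positions 13 (G/T), 14 (T/A), 21 (A/G), 25 (C/T), 26 (T/G), 29 (C/A), 37 (C/A), 39 (G/T), 40 (A/G).
p = 9/43 = 0.209302.
d = −0.75 · ln(1 − (4/3)·0.209302) = −0.75 · ln(0.720931) = −0.75 · (-0.327212) = 0.2454.

0.2454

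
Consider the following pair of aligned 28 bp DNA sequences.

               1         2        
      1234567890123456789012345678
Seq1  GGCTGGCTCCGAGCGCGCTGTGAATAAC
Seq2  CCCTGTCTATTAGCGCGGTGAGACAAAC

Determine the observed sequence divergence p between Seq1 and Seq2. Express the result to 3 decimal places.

0.357

Differing sites — 1:G/C; 2:G/C; 6:G/T; 9:C/A; 10:C/T; 11:G/T; 18:C/G; 21:T/A; 24:A/C; 25:T/A.
There are 10 differences over 28 sites, so p = 10/28 = 0.357.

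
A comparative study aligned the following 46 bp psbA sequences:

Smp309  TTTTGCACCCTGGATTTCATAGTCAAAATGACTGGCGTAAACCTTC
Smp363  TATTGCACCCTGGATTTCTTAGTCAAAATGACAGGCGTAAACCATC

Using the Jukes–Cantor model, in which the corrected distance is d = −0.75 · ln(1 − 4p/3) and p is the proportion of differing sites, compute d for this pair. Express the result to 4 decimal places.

Mismatches occur at site 2 (T↔A), site 19 (A↔T), site 33 (T↔A), site 44 (T↔A).
p = 4/46 = 0.086957.
d = −0.75 · ln(1 − (4/3)·0.086957) = −0.75 · ln(0.884057) = −0.75 · (-0.123234) = 0.0924.

0.0924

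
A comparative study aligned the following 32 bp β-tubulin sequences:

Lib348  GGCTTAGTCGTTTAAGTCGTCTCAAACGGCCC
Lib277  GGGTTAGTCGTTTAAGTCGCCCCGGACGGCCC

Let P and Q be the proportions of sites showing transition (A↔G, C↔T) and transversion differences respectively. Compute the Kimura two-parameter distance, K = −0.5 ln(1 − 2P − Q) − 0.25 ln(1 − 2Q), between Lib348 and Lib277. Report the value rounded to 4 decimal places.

The sequences differ at positions 3 (C/G, transversion), 20 (T/C, transition), 22 (T/C, transition), 24 (A/G, transition), 25 (A/G, transition).
Of the 5 differences, 4 transitions and 1 transversion over 32 sites: P = 4/32 = 0.125000, Q = 1/32 = 0.031250.
d = −0.5·ln(0.718750) − 0.25·ln(0.937500) = −0.5·(-0.330242) − 0.25·(-0.064539) = 0.1813.

0.1813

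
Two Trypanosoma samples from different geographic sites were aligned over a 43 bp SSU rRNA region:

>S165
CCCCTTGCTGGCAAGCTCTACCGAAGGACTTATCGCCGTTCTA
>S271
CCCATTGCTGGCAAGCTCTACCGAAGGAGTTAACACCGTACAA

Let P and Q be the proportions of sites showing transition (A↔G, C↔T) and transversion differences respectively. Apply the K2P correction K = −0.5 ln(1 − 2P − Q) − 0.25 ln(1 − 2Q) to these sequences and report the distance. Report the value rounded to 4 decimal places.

Mismatches occur at site 4 (C/A, transversion), site 29 (C/G, transversion), site 33 (T/A, transversion), site 35 (G/A, transition), site 40 (T/A, transversion), site 42 (T/A, transversion).
Of the 6 differences, 1 transition and 5 transversions over 43 sites: P = 1/43 = 0.023256, Q = 5/43 = 0.116279.
d = −0.5·ln(0.837209) − 0.25·ln(0.767442) = −0.5·(-0.177682) − 0.25·(-0.264692) = 0.1550.

0.1550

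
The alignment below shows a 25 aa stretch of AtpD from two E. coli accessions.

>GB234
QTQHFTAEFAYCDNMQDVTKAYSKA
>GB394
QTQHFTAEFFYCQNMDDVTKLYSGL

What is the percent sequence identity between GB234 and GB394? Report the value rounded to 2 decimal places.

Differing sites — 10:A/F; 13:D/Q; 16:Q/D; 21:A/L; 24:K/G; 25:A/L.
19 of the 25 sites match, so the percent identity is 19/25 × 100 = 76.00%.

76.00%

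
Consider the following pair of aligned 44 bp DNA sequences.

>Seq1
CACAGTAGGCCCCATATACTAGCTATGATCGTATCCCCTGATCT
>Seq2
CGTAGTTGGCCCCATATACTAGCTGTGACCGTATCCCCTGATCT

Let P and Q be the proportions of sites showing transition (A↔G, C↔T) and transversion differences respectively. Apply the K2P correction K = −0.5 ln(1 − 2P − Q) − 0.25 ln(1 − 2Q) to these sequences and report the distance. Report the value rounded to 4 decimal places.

The sequences differ at positions 2 (A/G, transition), 3 (C/T, transition), 7 (A/T, transversion), 25 (A/G, transition), 29 (T/C, transition).
Of the 5 differences, 4 transitions and 1 transversion over 44 sites: P = 4/44 = 0.090909, Q = 1/44 = 0.022727.
d = −0.5·ln(0.795455) − 0.25·ln(0.954546) = −0.5·(-0.228841) − 0.25·(-0.046519) = 0.1261.

0.1261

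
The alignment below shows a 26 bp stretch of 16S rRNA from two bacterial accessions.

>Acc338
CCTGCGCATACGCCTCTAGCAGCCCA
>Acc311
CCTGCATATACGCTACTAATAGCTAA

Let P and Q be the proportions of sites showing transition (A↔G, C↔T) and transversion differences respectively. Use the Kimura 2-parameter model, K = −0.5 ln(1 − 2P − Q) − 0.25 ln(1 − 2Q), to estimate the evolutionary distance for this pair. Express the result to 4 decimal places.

0.4284

Differing sites — 6:G/A (Ti); 7:C/T (Ti); 14:C/T (Ti); 15:T/A (Tv); 19:G/A (Ti); 20:C/T (Ti); 24:C/T (Ti); 25:C/A (Tv).
Of the 8 differences, 6 transitions and 2 transversions over 26 sites: P = 6/26 = 0.230769, Q = 2/26 = 0.076923.
d = −0.5·ln(0.461539) − 0.25·ln(0.846154) = −0.5·(-0.773189) − 0.25·(-0.167054) = 0.4284.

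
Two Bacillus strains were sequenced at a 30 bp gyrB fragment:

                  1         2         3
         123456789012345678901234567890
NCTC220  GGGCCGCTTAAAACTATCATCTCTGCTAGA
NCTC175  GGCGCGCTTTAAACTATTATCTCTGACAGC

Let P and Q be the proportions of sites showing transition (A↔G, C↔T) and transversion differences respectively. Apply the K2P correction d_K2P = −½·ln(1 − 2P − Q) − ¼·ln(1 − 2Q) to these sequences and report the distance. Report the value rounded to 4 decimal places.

Differing sites — 3:G/C (Tv); 4:C/G (Tv); 10:A/T (Tv); 18:C/T (Ti); 26:C/A (Tv); 27:T/C (Ti); 30:A/C (Tv).
Of the 7 differences, 2 transitions and 5 transversions over 30 sites: P = 2/30 = 0.066667, Q = 5/30 = 0.166667.
d = −0.5·ln(0.699999) − 0.25·ln(0.666666) = −0.5·(-0.356676) − 0.25·(-0.405466) = 0.2797.

0.2797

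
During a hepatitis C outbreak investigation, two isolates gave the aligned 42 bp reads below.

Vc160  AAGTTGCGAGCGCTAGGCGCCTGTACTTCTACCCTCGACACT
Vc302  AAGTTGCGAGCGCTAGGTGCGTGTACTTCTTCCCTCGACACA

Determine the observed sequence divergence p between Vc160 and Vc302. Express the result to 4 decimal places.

0.0952

Mismatches occur at site 18 (C/T), site 21 (C/G), site 31 (A/T), site 42 (T/A).
There are 4 differences over 42 sites, so p = 4/42 = 0.0952.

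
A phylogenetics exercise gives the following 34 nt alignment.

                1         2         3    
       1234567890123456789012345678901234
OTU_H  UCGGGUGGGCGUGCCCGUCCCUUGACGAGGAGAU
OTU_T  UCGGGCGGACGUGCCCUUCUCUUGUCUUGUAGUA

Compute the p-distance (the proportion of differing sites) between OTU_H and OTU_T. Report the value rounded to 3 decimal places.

0.294

Mismatches occur at site 6 (U/C), site 9 (G/A), site 17 (G/U), site 20 (C/U), site 25 (A/U), site 27 (G/U), site 28 (A/U), site 30 (G/U), site 33 (A/U), site 34 (U/A).
There are 10 differences over 34 sites, so p = 10/34 = 0.294.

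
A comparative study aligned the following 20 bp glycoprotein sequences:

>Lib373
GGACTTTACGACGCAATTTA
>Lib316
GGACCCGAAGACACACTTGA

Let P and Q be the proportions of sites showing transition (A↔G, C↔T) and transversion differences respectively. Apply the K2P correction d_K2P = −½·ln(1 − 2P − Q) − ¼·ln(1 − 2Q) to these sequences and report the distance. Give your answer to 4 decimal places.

The sequences differ at positions 5 (T/C, transition), 6 (T/C, transition), 7 (T/G, transversion), 9 (C/A, transversion), 13 (G/A, transition), 16 (A/C, transversion), 19 (T/G, transversion).
Of the 7 differences, 3 transitions and 4 transversions over 20 sites: P = 3/20 = 0.150000, Q = 4/20 = 0.200000.
d = −0.5·ln(0.500000) − 0.25·ln(0.600000) = −0.5·(-0.693147) − 0.25·(-0.510826) = 0.4743.

0.4743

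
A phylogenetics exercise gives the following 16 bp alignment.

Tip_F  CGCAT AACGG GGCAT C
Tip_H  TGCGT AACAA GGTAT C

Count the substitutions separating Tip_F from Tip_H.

Mismatches occur at site 1 (C/T), site 4 (A/G), site 9 (G/A), site 10 (G/A), site 13 (C/T).
That gives 5 mismatches out of 16 aligned sites, so the Hamming distance is 5.

5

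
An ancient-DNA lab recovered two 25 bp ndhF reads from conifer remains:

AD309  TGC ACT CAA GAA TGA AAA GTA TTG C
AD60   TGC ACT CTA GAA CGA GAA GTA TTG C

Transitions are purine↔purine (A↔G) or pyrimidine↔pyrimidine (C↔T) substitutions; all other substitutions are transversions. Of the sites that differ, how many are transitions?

2

The sequences differ at positions 8 (A/T, transversion), 13 (T/C, transition), 16 (A/G, transition).
Of the 3 differences, 2 transitions and 1 transversion, so the answer is 2.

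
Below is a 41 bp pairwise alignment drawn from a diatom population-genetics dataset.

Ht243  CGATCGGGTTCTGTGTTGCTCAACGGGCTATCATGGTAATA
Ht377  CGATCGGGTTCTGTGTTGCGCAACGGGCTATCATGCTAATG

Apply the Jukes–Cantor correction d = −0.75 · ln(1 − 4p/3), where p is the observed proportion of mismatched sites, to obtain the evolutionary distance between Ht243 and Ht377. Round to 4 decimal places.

0.0770

Mismatches occur at site 20 (T→G), site 36 (G→C), site 41 (A→G).
p = 3/41 = 0.073171.
d = −0.75 · ln(1 − (4/3)·0.073171) = −0.75 · ln(0.902439) = −0.75 · (-0.102654) = 0.0770.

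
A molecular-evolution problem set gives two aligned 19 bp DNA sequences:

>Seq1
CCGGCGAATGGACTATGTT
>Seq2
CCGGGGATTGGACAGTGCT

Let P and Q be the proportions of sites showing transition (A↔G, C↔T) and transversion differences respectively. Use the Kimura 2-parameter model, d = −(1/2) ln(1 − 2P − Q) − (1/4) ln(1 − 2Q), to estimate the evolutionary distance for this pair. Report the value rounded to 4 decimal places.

0.3246

Differing sites — 5:C/G (Tv); 8:A/T (Tv); 14:T/A (Tv); 15:A/G (Ti); 18:T/C (Ti).
Of the 5 differences, 2 transitions and 3 transversions over 19 sites: P = 2/19 = 0.105263, Q = 3/19 = 0.157895.
d = −0.5·ln(0.631579) − 0.25·ln(0.684210) = −0.5·(-0.459532) − 0.25·(-0.379490) = 0.3246.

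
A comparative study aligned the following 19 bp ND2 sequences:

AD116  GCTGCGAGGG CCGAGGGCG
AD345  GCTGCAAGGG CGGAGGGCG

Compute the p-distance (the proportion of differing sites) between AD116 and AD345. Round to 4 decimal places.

Mismatches occur at site 6 (G/A), site 12 (C/G).
There are 2 differences over 19 sites, so p = 2/19 = 0.1053.

0.1053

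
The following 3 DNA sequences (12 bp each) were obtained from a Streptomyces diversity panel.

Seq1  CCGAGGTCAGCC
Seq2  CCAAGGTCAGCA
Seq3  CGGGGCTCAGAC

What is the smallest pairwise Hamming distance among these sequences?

2

Pairwise Hamming distances:
  Seq1 vs Seq2: 2
  Seq1 vs Seq3: 4
  Seq2 vs Seq3: 6
The smallest is 2, between Seq1 and Seq2.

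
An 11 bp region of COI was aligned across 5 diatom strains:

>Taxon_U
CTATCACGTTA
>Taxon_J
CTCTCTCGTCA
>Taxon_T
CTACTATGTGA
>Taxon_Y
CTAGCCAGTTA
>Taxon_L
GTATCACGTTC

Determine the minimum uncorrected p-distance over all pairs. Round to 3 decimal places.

Pairwise Hamming distances:
  Taxon_U vs Taxon_J: 3
  Taxon_U vs Taxon_T: 4
  Taxon_U vs Taxon_Y: 3
  Taxon_U vs Taxon_L: 2
  Taxon_J vs Taxon_T: 6
  Taxon_J vs Taxon_Y: 5
  Taxon_J vs Taxon_L: 5
  Taxon_T vs Taxon_Y: 5
  Taxon_T vs Taxon_L: 6
  Taxon_Y vs Taxon_L: 5
The smallest is 2 mismatches, between Taxon_U and Taxon_L; p = 2/11 = 0.182.

0.182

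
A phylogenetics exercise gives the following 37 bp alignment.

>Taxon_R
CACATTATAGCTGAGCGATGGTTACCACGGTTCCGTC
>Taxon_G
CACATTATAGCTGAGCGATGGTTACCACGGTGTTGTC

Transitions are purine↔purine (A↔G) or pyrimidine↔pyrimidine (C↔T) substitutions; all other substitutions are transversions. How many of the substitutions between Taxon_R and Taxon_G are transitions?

2

Mismatches occur at site 32 (T↔G, transversion), site 33 (C↔T, transition), site 34 (C↔T, transition).
Of the 3 differences, 2 transitions and 1 transversion, so the answer is 2.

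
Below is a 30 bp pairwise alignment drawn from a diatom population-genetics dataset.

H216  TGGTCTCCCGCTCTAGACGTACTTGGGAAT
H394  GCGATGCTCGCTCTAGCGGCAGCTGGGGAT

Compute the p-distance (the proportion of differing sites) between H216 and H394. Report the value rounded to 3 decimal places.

0.400

Differing sites — 1:T/G; 2:G/C; 4:T/A; 5:C/T; 6:T/G; 8:C/T; 17:A/C; 18:C/G; 20:T/C; 22:C/G; 23:T/C; 28:A/G.
There are 12 differences over 30 sites, so p = 12/30 = 0.400.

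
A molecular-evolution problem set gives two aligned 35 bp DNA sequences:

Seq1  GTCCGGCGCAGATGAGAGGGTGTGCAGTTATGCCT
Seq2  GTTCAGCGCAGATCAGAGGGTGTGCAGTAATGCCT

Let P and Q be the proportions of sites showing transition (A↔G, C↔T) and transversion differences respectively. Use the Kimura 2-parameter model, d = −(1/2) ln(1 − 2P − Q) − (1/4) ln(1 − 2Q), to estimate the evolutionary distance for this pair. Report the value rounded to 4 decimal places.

Differing sites — 3:C/T (Ti); 5:G/A (Ti); 14:G/C (Tv); 29:T/A (Tv).
Of the 4 differences, 2 transitions and 2 transversions over 35 sites: P = 2/35 = 0.057143, Q = 2/35 = 0.057143.
d = −0.5·ln(0.828571) − 0.25·ln(0.885714) = −0.5·(-0.188053) − 0.25·(-0.121361) = 0.1244.

0.1244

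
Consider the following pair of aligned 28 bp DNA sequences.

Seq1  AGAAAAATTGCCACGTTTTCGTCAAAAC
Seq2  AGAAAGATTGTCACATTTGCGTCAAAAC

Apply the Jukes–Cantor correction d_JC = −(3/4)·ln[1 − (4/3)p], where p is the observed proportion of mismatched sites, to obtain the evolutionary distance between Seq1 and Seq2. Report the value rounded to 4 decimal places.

Differing sites — 6:A/G; 11:C/T; 15:G/A; 19:T/G.
p = 4/28 = 0.142857.
d = −0.75 · ln(1 − (4/3)·0.142857) = −0.75 · ln(0.809524) = −0.75 · (-0.211309) = 0.1585.

0.1585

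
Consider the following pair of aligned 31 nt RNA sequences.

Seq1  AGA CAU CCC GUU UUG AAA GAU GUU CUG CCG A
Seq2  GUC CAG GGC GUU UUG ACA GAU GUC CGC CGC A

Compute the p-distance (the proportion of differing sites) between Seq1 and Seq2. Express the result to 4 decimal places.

0.3871

Differing sites — 1:A/G; 2:G/U; 3:A/C; 6:U/G; 7:C/G; 8:C/G; 17:A/C; 24:U/C; 26:U/G; 27:G/C; 29:C/G; 30:G/C.
There are 12 differences over 31 sites, so p = 12/31 = 0.3871.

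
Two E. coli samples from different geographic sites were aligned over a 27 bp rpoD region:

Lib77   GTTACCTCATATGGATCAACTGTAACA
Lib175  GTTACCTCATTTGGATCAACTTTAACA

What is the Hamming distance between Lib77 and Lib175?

Mismatches occur at site 11 (A→T), site 22 (G→T).
That gives 2 mismatches out of 27 aligned sites, so the Hamming distance is 2.

2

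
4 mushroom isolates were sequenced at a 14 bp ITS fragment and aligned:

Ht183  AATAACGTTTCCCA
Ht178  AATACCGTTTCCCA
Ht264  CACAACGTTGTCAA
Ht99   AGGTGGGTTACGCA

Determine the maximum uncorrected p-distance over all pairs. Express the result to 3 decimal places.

0.714

Pairwise Hamming distances:
  Ht183 vs Ht178: 1
  Ht183 vs Ht264: 5
  Ht183 vs Ht99: 7
  Ht178 vs Ht264: 6
  Ht178 vs Ht99: 7
  Ht264 vs Ht99: 10
The largest is 10 mismatches, between Ht264 and Ht99; p = 10/14 = 0.714.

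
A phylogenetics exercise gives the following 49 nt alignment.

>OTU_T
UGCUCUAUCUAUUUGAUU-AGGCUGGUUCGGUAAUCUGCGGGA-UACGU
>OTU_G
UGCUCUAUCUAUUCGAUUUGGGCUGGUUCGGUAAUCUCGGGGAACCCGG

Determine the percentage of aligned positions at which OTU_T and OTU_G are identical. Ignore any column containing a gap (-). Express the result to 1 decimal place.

85.1%

Excluding the 2 gap columns leaves 47 comparable sites.
Differing sites — 14:U/C; 20:A/G; 38:G/C; 39:C/G; 45:U/C; 46:A/C; 49:U/G.
40 of the 47 comparable sites match, so the percent identity is 40/47 × 100 = 85.1%.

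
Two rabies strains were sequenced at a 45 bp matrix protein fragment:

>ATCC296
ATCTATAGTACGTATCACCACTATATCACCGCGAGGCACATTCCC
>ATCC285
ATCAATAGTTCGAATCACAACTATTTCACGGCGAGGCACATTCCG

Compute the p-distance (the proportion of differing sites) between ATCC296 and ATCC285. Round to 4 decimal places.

Mismatches occur at site 4 (T→A), site 10 (A→T), site 13 (T→A), site 19 (C→A), site 25 (A→T), site 30 (C→G), site 45 (C→G).
There are 7 differences over 45 sites, so p = 7/45 = 0.1556.

0.1556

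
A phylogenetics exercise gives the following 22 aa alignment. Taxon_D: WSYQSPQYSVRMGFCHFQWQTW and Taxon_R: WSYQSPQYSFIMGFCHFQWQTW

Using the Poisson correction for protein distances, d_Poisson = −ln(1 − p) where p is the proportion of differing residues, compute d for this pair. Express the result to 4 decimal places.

Mismatches occur at site 10 (V→F), site 11 (R→I).
p = 2/22 = 0.090909.
d = −ln(1 − 0.090909) = −ln(0.909091) = 0.0953.

0.0953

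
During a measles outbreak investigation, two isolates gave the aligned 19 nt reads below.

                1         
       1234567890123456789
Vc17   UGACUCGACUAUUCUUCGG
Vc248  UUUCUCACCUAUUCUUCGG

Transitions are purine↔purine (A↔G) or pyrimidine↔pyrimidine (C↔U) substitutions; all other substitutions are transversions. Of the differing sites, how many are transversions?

3

Differing sites — 2:G/U (Tv); 3:A/U (Tv); 7:G/A (Ti); 8:A/C (Tv).
Of the 4 differences, 1 transition and 3 transversions, so the answer is 3.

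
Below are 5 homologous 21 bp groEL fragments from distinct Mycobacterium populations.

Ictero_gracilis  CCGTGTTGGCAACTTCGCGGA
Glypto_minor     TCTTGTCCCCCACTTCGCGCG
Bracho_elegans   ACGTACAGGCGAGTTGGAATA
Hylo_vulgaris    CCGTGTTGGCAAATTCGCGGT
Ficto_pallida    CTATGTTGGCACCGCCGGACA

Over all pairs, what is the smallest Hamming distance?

Pairwise Hamming distances:
  Ictero_gracilis vs Glypto_minor: 8
  Ictero_gracilis vs Bracho_elegans: 10
  Ictero_gracilis vs Hylo_vulgaris: 2
  Ictero_gracilis vs Ficto_pallida: 8
  Glypto_minor vs Bracho_elegans: 14
  Glypto_minor vs Hylo_vulgaris: 9
  Glypto_minor vs Ficto_pallida: 13
  Bracho_elegans vs Hylo_vulgaris: 11
  Bracho_elegans vs Ficto_pallida: 14
  Hylo_vulgaris vs Ficto_pallida: 10
The smallest is 2, between Ictero_gracilis and Hylo_vulgaris.

2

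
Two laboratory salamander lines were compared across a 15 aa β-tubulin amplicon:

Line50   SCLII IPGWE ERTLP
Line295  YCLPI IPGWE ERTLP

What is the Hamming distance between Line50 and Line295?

2

The sequences differ at positions 1 (S/Y), 4 (I/P).
That gives 2 mismatches out of 15 aligned sites, so the Hamming distance is 2.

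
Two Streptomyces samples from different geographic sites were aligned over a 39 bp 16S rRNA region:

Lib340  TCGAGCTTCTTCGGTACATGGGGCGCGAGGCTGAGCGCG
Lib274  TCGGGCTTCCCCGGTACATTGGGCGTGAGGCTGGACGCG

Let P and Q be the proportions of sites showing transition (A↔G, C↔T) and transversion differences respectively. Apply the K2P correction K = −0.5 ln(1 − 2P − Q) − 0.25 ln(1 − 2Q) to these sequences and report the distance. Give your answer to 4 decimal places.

0.2159

Differing sites — 4:A/G (Ti); 10:T/C (Ti); 11:T/C (Ti); 20:G/T (Tv); 26:C/T (Ti); 34:A/G (Ti); 35:G/A (Ti).
Of the 7 differences, 6 transitions and 1 transversion over 39 sites: P = 6/39 = 0.153846, Q = 1/39 = 0.025641.
d = −0.5·ln(0.666667) − 0.25·ln(0.948718) = −0.5·(-0.405465) − 0.25·(-0.052644) = 0.2159.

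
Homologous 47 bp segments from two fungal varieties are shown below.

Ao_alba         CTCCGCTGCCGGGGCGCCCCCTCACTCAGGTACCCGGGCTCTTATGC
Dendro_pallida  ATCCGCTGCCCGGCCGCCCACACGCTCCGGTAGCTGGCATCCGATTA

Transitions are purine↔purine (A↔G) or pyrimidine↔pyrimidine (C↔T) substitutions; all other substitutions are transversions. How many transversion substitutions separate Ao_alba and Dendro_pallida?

12

The sequences differ at positions 1 (C/A, transversion), 11 (G/C, transversion), 14 (G/C, transversion), 20 (C/A, transversion), 22 (T/A, transversion), 24 (A/G, transition), 28 (A/C, transversion), 33 (C/G, transversion), 35 (C/T, transition), 38 (G/C, transversion), 39 (C/A, transversion), 42 (T/C, transition), 43 (T/G, transversion), 46 (G/T, transversion), 47 (C/A, transversion).
Of the 15 differences, 3 transitions and 12 transversions, so the answer is 12.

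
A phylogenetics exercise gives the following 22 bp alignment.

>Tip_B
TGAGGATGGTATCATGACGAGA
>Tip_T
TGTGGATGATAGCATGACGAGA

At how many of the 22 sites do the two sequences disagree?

Mismatches occur at site 3 (A↔T), site 9 (G↔A), site 12 (T↔G).
That gives 3 mismatches out of 22 aligned sites, so the Hamming distance is 3.

3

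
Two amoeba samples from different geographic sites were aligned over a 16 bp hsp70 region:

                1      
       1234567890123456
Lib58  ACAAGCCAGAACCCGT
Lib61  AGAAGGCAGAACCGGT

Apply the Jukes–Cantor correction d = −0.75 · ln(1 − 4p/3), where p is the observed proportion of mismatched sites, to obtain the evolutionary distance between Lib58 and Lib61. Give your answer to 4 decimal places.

The sequences differ at positions 2 (C/G), 6 (C/G), 14 (C/G).
p = 3/16 = 0.187500.
d = −0.75 · ln(1 − (4/3)·0.187500) = −0.75 · ln(0.750000) = −0.75 · (-0.287682) = 0.2158.

0.2158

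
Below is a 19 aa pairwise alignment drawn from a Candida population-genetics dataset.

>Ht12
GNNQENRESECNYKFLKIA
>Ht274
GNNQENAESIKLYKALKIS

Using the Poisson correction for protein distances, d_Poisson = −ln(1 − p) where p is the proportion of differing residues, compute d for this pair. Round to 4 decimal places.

0.3795

Differing sites — 7:R/A; 10:E/I; 11:C/K; 12:N/L; 15:F/A; 19:A/S.
p = 6/19 = 0.315789.
d = −ln(1 − 0.315789) = −ln(0.684211) = 0.3795.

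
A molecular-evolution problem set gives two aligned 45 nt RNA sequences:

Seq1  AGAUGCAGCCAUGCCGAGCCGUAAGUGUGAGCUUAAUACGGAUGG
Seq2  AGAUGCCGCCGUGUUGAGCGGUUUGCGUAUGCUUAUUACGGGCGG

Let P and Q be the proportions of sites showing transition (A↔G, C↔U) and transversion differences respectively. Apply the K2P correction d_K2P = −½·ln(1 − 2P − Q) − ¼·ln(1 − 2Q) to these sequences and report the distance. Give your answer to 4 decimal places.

0.3714

Mismatches occur at site 7 (A→C, transversion), site 11 (A→G, transition), site 14 (C→U, transition), site 15 (C→U, transition), site 20 (C→G, transversion), site 23 (A→U, transversion), site 24 (A→U, transversion), site 26 (U→C, transition), site 29 (G→A, transition), site 30 (A→U, transversion), site 36 (A→U, transversion), site 42 (A→G, transition), site 43 (U→C, transition).
Of the 13 differences, 7 transitions and 6 transversions over 45 sites: P = 7/45 = 0.155556, Q = 6/45 = 0.133333.
d = −0.5·ln(0.555555) − 0.25·ln(0.733334) = −0.5·(-0.587788) − 0.25·(-0.310154) = 0.3714.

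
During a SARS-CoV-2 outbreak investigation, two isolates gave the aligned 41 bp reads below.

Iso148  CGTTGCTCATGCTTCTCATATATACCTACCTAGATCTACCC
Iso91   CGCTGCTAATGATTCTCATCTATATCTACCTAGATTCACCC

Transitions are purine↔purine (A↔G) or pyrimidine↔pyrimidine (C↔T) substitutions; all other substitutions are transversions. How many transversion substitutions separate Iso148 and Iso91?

The sequences differ at positions 3 (T/C, transition), 8 (C/A, transversion), 12 (C/A, transversion), 20 (A/C, transversion), 25 (C/T, transition), 36 (C/T, transition), 37 (T/C, transition).
Of the 7 differences, 4 transitions and 3 transversions, so the answer is 3.

3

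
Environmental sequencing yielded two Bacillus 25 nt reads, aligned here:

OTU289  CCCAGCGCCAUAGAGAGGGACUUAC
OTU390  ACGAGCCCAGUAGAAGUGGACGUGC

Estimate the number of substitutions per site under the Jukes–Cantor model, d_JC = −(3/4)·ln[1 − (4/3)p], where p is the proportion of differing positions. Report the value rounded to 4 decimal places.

0.5716

The sequences differ at positions 1 (C/A), 3 (C/G), 7 (G/C), 9 (C/A), 10 (A/G), 15 (G/A), 16 (A/G), 17 (G/U), 22 (U/G), 24 (A/G).
p = 10/25 = 0.400000.
d = −0.75 · ln(1 − (4/3)·0.400000) = −0.75 · ln(0.466667) = −0.75 · (-0.762139) = 0.5716.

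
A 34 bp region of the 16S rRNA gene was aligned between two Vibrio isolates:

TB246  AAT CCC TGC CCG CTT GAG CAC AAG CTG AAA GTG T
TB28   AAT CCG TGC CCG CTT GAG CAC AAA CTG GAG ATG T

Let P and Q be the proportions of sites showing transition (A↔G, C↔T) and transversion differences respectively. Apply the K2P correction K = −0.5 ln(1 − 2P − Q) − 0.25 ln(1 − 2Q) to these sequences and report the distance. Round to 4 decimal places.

Differing sites — 6:C/G (Tv); 24:G/A (Ti); 28:A/G (Ti); 30:A/G (Ti); 31:G/A (Ti).
Of the 5 differences, 4 transitions and 1 transversion over 34 sites: P = 4/34 = 0.117647, Q = 1/34 = 0.029412.
d = −0.5·ln(0.735294) − 0.25·ln(0.941176) = −0.5·(-0.307485) − 0.25·(-0.060625) = 0.1689.

0.1689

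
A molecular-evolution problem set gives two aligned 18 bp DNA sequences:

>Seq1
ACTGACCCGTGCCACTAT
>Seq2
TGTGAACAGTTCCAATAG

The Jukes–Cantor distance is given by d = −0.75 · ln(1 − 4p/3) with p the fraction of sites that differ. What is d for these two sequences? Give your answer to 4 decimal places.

The sequences differ at positions 1 (A/T), 2 (C/G), 6 (C/A), 8 (C/A), 11 (G/T), 15 (C/A), 18 (T/G).
p = 7/18 = 0.388889.
d = −0.75 · ln(1 − (4/3)·0.388889) = −0.75 · ln(0.481481) = −0.75 · (-0.730889) = 0.5482.

0.5482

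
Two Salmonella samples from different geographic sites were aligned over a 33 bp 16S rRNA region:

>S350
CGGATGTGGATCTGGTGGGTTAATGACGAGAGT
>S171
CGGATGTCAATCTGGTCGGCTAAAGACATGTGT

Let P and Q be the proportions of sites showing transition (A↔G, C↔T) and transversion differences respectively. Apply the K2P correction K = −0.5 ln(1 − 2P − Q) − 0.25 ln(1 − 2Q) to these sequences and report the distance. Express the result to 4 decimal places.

0.2930

Mismatches occur at site 8 (G→C, transversion), site 9 (G→A, transition), site 17 (G→C, transversion), site 20 (T→C, transition), site 24 (T→A, transversion), site 28 (G→A, transition), site 29 (A→T, transversion), site 31 (A→T, transversion).
Of the 8 differences, 3 transitions and 5 transversions over 33 sites: P = 3/33 = 0.090909, Q = 5/33 = 0.151515.
d = −0.5·ln(0.666667) − 0.25·ln(0.696970) = −0.5·(-0.405465) − 0.25·(-0.361013) = 0.2930.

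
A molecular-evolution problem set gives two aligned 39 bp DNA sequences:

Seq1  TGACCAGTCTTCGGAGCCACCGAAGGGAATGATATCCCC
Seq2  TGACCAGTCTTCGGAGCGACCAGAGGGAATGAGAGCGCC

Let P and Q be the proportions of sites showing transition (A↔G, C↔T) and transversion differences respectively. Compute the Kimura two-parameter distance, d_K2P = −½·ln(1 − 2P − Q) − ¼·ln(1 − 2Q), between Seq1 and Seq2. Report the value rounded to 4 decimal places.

The sequences differ at positions 18 (C/G, transversion), 22 (G/A, transition), 23 (A/G, transition), 33 (T/G, transversion), 35 (T/G, transversion), 37 (C/G, transversion).
Of the 6 differences, 2 transitions and 4 transversions over 39 sites: P = 2/39 = 0.051282, Q = 4/39 = 0.102564.
d = −0.5·ln(0.794872) − 0.25·ln(0.794872) = −0.5·(-0.229574) − 0.25·(-0.229574) = 0.1722.

0.1722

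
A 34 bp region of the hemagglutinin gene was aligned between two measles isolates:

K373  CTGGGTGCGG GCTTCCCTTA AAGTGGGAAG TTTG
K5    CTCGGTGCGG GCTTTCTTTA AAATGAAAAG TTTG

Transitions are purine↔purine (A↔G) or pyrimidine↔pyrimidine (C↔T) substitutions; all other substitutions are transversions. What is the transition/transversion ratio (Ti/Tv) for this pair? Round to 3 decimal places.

Differing sites — 3:G/C (Tv); 15:C/T (Ti); 17:C/T (Ti); 23:G/A (Ti); 26:G/A (Ti); 27:G/A (Ti).
Of the 6 differences, 5 transitions and 1 transversion, so Ti/Tv = 5/1 = 5.000.

5.000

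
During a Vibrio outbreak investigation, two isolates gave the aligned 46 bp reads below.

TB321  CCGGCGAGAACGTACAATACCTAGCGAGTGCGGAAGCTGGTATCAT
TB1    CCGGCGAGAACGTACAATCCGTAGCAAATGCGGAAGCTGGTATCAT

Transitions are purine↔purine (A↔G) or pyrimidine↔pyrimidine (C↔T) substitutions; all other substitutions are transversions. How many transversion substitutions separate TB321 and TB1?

The sequences differ at positions 19 (A/C, transversion), 21 (C/G, transversion), 26 (G/A, transition), 28 (G/A, transition).
Of the 4 differences, 2 transitions and 2 transversions, so the answer is 2.

2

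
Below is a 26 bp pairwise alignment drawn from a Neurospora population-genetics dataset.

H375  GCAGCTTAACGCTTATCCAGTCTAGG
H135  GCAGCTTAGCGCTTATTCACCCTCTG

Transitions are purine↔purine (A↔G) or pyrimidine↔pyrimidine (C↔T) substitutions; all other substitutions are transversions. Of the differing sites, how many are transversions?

3

Mismatches occur at site 9 (A↔G, transition), site 17 (C↔T, transition), site 20 (G↔C, transversion), site 21 (T↔C, transition), site 24 (A↔C, transversion), site 25 (G↔T, transversion).
Of the 6 differences, 3 transitions and 3 transversions, so the answer is 3.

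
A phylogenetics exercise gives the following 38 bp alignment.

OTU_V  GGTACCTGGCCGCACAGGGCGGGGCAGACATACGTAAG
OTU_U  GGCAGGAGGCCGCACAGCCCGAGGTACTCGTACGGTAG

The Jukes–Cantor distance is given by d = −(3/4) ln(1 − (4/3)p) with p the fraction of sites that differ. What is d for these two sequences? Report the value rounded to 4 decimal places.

Mismatches occur at site 3 (T→C), site 5 (C→G), site 6 (C→G), site 7 (T→A), site 18 (G→C), site 19 (G→C), site 22 (G→A), site 25 (C→T), site 27 (G→C), site 28 (A→T), site 30 (A→G), site 35 (T→G), site 36 (A→T).
p = 13/38 = 0.342105.
d = −0.75 · ln(1 − (4/3)·0.342105) = −0.75 · ln(0.543860) = −0.75 · (-0.609063) = 0.4568.

0.4568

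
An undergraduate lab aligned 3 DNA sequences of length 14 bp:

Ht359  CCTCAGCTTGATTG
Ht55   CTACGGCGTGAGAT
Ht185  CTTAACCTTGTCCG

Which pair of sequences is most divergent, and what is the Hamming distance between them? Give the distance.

9

Pairwise Hamming distances:
  Ht359 vs Ht55: 7
  Ht359 vs Ht185: 6
  Ht55 vs Ht185: 9
The largest is 9, between Ht55 and Ht185.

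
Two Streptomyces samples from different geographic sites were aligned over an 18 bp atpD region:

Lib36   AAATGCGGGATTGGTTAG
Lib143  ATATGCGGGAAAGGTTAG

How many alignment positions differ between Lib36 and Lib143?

Mismatches occur at site 2 (A→T), site 11 (T→A), site 12 (T→A).
That gives 3 mismatches out of 18 aligned sites, so the Hamming distance is 3.

3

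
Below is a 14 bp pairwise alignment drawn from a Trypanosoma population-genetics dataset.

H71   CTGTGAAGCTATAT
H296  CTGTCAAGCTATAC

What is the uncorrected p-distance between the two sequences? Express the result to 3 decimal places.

Mismatches occur at site 5 (G/C), site 14 (T/C).
There are 2 differences over 14 sites, so p = 2/14 = 0.143.

0.143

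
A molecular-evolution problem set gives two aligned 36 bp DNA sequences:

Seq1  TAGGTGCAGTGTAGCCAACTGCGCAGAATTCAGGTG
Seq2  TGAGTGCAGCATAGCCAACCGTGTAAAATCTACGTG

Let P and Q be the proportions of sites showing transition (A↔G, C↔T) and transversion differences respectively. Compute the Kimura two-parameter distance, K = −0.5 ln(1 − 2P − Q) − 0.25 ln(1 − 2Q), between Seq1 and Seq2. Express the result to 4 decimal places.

The sequences differ at positions 2 (A/G, transition), 3 (G/A, transition), 10 (T/C, transition), 11 (G/A, transition), 20 (T/C, transition), 22 (C/T, transition), 24 (C/T, transition), 26 (G/A, transition), 30 (T/C, transition), 31 (C/T, transition), 33 (G/C, transversion).
Of the 11 differences, 10 transitions and 1 transversion over 36 sites: P = 10/36 = 0.277778, Q = 1/36 = 0.027778.
d = −0.5·ln(0.416666) − 0.25·ln(0.944444) = −0.5·(-0.875470) − 0.25·(-0.057159) = 0.4520.

0.4520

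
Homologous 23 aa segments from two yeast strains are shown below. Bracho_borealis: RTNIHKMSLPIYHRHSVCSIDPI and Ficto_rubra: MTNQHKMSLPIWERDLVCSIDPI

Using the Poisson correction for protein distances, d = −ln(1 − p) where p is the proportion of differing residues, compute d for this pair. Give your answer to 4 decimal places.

0.3023

Mismatches occur at site 1 (R/M), site 4 (I/Q), site 12 (Y/W), site 13 (H/E), site 15 (H/D), site 16 (S/L).
p = 6/23 = 0.260870.
d = −ln(1 − 0.260870) = −ln(0.739130) = 0.3023.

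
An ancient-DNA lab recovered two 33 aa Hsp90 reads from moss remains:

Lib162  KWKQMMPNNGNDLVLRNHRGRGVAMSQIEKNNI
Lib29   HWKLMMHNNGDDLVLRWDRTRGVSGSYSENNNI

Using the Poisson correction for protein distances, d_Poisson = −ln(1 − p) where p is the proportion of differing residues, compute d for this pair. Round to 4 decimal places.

Differing sites — 1:K/H; 4:Q/L; 7:P/H; 11:N/D; 17:N/W; 18:H/D; 20:G/T; 24:A/S; 25:M/G; 27:Q/Y; 28:I/S; 30:K/N.
p = 12/33 = 0.363636.
d = −ln(1 − 0.363636) = −ln(0.636364) = 0.4520.

0.4520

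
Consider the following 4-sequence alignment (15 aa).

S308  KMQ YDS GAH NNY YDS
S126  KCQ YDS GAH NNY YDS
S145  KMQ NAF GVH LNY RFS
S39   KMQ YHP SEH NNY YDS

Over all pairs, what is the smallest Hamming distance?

1

Pairwise Hamming distances:
  S308 vs S126: 1
  S308 vs S145: 7
  S308 vs S39: 4
  S126 vs S145: 8
  S126 vs S39: 5
  S145 vs S39: 8
The smallest is 1, between S308 and S126.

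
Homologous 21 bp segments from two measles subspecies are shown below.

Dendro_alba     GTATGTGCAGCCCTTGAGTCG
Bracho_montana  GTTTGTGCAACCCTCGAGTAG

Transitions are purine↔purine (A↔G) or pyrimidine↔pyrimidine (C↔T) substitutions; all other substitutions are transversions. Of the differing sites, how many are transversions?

Mismatches occur at site 3 (A→T, transversion), site 10 (G→A, transition), site 15 (T→C, transition), site 20 (C→A, transversion).
Of the 4 differences, 2 transitions and 2 transversions, so the answer is 2.

2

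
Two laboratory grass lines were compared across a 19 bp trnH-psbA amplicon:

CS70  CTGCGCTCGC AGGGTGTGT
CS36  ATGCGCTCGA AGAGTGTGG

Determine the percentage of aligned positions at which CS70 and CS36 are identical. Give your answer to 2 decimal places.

Mismatches occur at site 1 (C/A), site 10 (C/A), site 13 (G/A), site 19 (T/G).
15 of the 19 sites match, so the percent identity is 15/19 × 100 = 78.95%.

78.95%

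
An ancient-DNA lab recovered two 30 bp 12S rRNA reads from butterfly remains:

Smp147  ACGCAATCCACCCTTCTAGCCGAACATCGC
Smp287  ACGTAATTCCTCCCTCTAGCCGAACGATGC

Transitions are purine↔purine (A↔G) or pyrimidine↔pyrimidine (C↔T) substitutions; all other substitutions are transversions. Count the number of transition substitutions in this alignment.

The sequences differ at positions 4 (C/T, transition), 8 (C/T, transition), 10 (A/C, transversion), 11 (C/T, transition), 14 (T/C, transition), 26 (A/G, transition), 27 (T/A, transversion), 28 (C/T, transition).
Of the 8 differences, 6 transitions and 2 transversions, so the answer is 6.

6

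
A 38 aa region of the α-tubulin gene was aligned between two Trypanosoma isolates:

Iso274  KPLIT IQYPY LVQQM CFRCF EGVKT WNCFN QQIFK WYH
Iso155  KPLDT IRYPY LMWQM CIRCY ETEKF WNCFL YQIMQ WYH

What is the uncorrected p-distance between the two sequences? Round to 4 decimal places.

0.3421

The sequences differ at positions 4 (I/D), 7 (Q/R), 12 (V/M), 13 (Q/W), 17 (F/I), 20 (F/Y), 22 (G/T), 23 (V/E), 25 (T/F), 30 (N/L), 31 (Q/Y), 34 (F/M), 35 (K/Q).
There are 13 differences over 38 sites, so p = 13/38 = 0.3421.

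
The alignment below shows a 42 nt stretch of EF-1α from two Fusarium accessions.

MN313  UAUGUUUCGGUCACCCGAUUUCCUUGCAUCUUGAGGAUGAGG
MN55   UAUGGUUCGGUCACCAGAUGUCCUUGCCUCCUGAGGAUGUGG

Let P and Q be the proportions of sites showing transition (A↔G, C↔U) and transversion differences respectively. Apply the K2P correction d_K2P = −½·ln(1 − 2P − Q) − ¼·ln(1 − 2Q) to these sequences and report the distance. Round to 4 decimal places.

Mismatches occur at site 5 (U↔G, transversion), site 16 (C↔A, transversion), site 20 (U↔G, transversion), site 28 (A↔C, transversion), site 31 (U↔C, transition), site 40 (A↔U, transversion).
Of the 6 differences, 1 transition and 5 transversions over 42 sites: P = 1/42 = 0.023810, Q = 5/42 = 0.119048.
d = −0.5·ln(0.833332) − 0.25·ln(0.761904) = −0.5·(-0.182323) − 0.25·(-0.271935) = 0.1591.

0.1591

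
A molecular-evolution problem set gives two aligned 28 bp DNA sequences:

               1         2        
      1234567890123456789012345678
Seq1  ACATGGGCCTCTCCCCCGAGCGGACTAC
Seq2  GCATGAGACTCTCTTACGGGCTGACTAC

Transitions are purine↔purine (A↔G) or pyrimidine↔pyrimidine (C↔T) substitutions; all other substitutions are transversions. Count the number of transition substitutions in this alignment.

The sequences differ at positions 1 (A/G, transition), 6 (G/A, transition), 8 (C/A, transversion), 14 (C/T, transition), 15 (C/T, transition), 16 (C/A, transversion), 19 (A/G, transition), 22 (G/T, transversion).
Of the 8 differences, 5 transitions and 3 transversions, so the answer is 5.

5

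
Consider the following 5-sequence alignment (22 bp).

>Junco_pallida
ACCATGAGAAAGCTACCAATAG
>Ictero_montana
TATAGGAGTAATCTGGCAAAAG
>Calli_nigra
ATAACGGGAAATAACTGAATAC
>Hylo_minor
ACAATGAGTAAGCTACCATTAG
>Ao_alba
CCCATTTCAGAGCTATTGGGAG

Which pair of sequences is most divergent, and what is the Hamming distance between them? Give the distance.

17

Pairwise Hamming distances:
  Junco_pallida vs Ictero_montana: 9
  Junco_pallida vs Calli_nigra: 11
  Junco_pallida vs Hylo_minor: 3
  Junco_pallida vs Ao_alba: 10
  Ictero_montana vs Calli_nigra: 13
  Ictero_montana vs Hylo_minor: 9
  Ictero_montana vs Ao_alba: 16
  Calli_nigra vs Hylo_minor: 12
  Calli_nigra vs Ao_alba: 17
  Hylo_minor vs Ao_alba: 12
The largest is 17, between Calli_nigra and Ao_alba.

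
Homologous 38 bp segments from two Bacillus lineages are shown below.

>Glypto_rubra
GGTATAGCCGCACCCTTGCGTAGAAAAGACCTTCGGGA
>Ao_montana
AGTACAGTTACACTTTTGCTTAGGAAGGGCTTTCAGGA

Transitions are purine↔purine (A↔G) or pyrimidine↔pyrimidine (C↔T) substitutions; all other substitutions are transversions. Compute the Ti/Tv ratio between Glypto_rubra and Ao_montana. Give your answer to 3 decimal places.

Differing sites — 1:G/A (Ti); 5:T/C (Ti); 8:C/T (Ti); 9:C/T (Ti); 10:G/A (Ti); 14:C/T (Ti); 15:C/T (Ti); 20:G/T (Tv); 24:A/G (Ti); 27:A/G (Ti); 29:A/G (Ti); 31:C/T (Ti); 35:G/A (Ti).
Of the 13 differences, 12 transitions and 1 transversion, so Ti/Tv = 12/1 = 12.000.

12.000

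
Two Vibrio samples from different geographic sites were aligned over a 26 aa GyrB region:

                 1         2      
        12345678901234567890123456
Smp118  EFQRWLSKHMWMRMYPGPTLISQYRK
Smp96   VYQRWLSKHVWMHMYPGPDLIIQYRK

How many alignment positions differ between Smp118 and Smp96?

The sequences differ at positions 1 (E/V), 2 (F/Y), 10 (M/V), 13 (R/H), 19 (T/D), 22 (S/I).
That gives 6 mismatches out of 26 aligned sites, so the Hamming distance is 6.

6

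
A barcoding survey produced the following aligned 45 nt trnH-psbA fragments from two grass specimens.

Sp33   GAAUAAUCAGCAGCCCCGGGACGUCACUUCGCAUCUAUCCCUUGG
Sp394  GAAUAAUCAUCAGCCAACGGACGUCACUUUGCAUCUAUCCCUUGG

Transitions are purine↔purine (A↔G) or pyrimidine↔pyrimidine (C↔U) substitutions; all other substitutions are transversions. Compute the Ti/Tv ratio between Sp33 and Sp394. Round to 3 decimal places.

0.250

The sequences differ at positions 10 (G/U, transversion), 16 (C/A, transversion), 17 (C/A, transversion), 18 (G/C, transversion), 30 (C/U, transition).
Of the 5 differences, 1 transition and 4 transversions, so Ti/Tv = 1/4 = 0.250.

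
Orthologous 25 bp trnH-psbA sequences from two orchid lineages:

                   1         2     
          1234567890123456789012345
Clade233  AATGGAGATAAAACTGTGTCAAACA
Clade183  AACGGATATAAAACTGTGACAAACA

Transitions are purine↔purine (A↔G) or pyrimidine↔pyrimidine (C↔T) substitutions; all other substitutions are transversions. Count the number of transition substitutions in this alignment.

Differing sites — 3:T/C (Ti); 7:G/T (Tv); 19:T/A (Tv).
Of the 3 differences, 1 transition and 2 transversions, so the answer is 1.

1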